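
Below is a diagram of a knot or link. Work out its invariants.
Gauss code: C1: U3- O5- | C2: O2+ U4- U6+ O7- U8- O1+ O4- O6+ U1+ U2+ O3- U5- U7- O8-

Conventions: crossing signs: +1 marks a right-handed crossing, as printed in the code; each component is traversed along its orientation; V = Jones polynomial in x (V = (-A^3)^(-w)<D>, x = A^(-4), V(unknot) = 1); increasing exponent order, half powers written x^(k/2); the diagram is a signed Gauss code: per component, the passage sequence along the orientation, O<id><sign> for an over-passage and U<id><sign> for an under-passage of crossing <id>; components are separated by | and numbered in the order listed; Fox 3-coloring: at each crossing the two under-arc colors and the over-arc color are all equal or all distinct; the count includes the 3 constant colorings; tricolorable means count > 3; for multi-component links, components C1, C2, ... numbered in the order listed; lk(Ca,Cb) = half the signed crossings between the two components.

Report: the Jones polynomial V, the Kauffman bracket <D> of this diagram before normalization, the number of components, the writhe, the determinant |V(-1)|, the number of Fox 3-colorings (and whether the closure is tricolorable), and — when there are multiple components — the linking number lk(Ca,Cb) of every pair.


Jones polynomial: V(x) = -x^(-5/2) - x^(-1/2)
<D> = -A^-4 - A^4; writhe -2
components 2, writhe -2 (8 crossings)
linking number lk(C1,C2) = -1
3-colorings: 3 of 3^8, det 2 — not tricolorable
note: |V(-1)| = 2: so not tricolorable, since 3 does not divide 2


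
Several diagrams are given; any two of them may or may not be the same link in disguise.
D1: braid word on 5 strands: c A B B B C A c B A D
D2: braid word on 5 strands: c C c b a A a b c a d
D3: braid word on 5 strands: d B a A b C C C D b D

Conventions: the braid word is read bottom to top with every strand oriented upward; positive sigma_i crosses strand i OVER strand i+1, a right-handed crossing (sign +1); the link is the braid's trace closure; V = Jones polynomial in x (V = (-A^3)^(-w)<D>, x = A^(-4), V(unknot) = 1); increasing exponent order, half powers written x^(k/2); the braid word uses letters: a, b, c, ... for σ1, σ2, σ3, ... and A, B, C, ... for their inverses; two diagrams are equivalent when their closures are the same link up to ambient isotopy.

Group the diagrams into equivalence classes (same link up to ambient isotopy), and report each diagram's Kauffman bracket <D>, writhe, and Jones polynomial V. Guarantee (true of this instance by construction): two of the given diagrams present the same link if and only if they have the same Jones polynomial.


equivalence classes: {D1} | {D2} | {D3}
D1 (bracket A^-11 + A^-3 - A + A^5 - A^9 + A^13; 11 crossings at w = -7): V = -x^(-17/2) + x^(-15/2) - x^(-13/2) + x^(-11/2) - x^(-9/2) - x^(-5/2)
D2 (bracket -A^-5 + A^-1 - A^3 + 2A^7 + A^15; 11 crossings at w = +7): V = -x^(3/2) - 2x^(7/2) + x^(9/2) - x^(11/2) + x^(13/2)
V(D3) = x^(-9/2) - x^(-5/2) - x^(-3/2) - x^(-1/2)  (w -3, c 11, <D> = A^-7 + A^-3 + A - A^9)
observation: 3 classes among 3 diagrams; unequal V(x) rules out equality


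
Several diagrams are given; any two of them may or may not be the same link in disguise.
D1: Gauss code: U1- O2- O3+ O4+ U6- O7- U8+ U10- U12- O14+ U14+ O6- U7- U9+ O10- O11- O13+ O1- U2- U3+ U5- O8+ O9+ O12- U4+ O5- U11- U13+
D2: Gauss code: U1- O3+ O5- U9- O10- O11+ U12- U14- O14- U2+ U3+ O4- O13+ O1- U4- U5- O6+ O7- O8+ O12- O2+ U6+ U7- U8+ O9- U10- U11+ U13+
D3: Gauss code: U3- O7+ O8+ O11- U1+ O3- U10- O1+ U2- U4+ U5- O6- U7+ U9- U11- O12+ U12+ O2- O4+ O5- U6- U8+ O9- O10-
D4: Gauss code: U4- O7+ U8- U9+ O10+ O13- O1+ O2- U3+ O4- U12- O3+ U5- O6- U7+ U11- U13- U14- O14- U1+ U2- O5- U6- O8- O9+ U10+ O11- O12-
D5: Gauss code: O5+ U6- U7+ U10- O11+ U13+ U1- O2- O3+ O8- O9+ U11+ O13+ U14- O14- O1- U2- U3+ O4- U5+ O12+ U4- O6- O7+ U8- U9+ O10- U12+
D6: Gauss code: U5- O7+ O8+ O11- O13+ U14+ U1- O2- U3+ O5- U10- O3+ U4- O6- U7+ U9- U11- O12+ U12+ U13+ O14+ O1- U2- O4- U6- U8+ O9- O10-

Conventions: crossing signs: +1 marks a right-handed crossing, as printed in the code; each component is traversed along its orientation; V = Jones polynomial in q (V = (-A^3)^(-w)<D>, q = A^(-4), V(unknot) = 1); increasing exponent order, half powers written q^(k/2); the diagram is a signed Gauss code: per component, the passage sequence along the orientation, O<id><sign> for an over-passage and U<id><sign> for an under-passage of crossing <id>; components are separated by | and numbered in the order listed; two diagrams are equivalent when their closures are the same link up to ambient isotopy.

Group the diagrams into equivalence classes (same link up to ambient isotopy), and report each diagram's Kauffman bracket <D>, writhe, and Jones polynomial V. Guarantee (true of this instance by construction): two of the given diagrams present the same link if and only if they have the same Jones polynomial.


equivalence classes: {D1, D3, D4, D6} | {D2} | {D5}
D1 (bracket A^-10 - A^-6 + 2A^-2 - 3A^2 + 3A^6 - 2A^10 + 2A^14 - A^18; 14 crossings at w = -2): V = -q^-6 + 2q^-5 - 2q^-4 + 3q^-3 - 3q^-2 + 2q^-1 - 1 + q
V(D2) = 1  [14 crossings, <D> = A^-6, w = -2]
V(D3) = -q^-6 + 2q^-5 - 2q^-4 + 3q^-3 - 3q^-2 + 2q^-1 - 1 + q  (w -2, c 12, <D> = A^-10 - A^-6 + 2A^-2 - 3A^2 + 3A^6 - 2A^10 + 2A^14 - A^18)
V(D4) = -q^-6 + 2q^-5 - 2q^-4 + 3q^-3 - 3q^-2 + 2q^-1 - 1 + q  [14 crossings, <D> = A^-16 - A^-12 + 2A^-8 - 3A^-4 + 3 - 2A^4 + 2A^8 - A^12, w = -4]
V(D5) = q^-2 - q^-1 + 1 - q + q^2  (w 0, c 14, <D> = A^-8 - A^-4 + 1 - A^4 + A^8)
V(D6) = -q^-6 + 2q^-5 - 2q^-4 + 3q^-3 - 3q^-2 + 2q^-1 - 1 + q  (w -2, c 14, <D> = A^-10 - A^-6 + 2A^-2 - 3A^2 + 3A^6 - 2A^10 + 2A^14 - A^18)
observation: comparing 6 Jones polynomials yields 3 groups


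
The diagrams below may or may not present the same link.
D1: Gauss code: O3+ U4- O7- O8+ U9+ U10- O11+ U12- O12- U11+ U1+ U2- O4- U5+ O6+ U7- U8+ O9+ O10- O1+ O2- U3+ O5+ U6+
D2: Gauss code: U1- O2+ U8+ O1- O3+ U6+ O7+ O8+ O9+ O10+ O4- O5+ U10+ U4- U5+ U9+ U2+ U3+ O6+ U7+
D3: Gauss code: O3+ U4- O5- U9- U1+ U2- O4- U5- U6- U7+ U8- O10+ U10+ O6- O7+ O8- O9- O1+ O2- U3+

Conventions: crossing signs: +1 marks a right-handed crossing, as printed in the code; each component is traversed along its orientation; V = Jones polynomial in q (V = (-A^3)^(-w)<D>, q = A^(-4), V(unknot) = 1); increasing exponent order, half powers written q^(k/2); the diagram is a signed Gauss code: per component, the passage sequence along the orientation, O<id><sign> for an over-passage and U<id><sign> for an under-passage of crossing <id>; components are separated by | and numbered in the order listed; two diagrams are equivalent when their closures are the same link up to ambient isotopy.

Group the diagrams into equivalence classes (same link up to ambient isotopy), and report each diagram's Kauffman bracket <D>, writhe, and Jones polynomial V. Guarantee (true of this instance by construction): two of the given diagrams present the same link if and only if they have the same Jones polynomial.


equivalence classes: {D1} | {D2} | {D3}
D1 (bracket -A^-10 + A^-6 + A^2; 12 crossings at w = +2): V = q + q^3 - q^4
V(D2) = q - q^2 + 2q^3 - q^4 + q^5 - q^6  (w +6, c 10, <D> = -A^-6 + A^-2 - A^2 + 2A^6 - A^10 + A^14)
V(D3) = -q^-4 + q^-3 + q^-1  (w -2, c 10, <D> = A^-2 + A^6 - A^10)
observation: 3 values of V(q) split the 3 diagrams


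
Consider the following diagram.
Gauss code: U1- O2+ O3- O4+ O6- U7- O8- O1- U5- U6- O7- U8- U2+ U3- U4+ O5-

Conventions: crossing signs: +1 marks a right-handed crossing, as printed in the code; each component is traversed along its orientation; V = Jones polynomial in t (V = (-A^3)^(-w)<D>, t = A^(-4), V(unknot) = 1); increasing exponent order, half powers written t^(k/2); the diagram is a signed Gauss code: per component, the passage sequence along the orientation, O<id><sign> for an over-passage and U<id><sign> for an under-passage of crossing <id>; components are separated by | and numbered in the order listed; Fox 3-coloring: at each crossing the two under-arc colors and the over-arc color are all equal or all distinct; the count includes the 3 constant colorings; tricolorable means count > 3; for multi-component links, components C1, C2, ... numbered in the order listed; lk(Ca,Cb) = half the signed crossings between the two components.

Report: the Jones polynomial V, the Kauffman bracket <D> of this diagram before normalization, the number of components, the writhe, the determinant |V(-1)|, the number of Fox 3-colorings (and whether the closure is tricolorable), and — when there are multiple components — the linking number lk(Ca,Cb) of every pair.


V(t) = -t^-6 + t^-5 - t^-4 + 2t^-3 - t^-2 + t^-1
bracket: A^-8 - A^-4 + 2 - A^4 + A^8 - A^12, w = -4
1 component, writhe -4, over 8 crossings
det 7, colorings 3 of 3^8 — not tricolorable
observation: w = -4 shifts under R1 moves; the (-A^3)^(4) factor cancels that in V


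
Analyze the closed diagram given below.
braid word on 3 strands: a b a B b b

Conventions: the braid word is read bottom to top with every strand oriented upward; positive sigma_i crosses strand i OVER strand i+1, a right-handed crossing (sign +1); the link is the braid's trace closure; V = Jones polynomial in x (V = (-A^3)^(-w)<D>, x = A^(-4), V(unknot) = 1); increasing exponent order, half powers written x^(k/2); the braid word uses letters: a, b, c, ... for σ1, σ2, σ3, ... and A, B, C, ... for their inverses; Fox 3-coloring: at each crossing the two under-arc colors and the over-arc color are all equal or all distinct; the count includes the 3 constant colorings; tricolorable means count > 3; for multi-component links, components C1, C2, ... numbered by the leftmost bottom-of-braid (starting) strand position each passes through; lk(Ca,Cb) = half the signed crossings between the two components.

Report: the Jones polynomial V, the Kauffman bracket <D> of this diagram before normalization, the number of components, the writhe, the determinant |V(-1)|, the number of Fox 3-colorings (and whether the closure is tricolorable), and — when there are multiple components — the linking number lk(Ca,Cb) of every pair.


Jones polynomial: V(x) = x + x^3 - x^4
<D> = -A^-4 + 1 + A^8; writhe +4
components 1, writhe +4 (6 crossings)
3-colorings: 9 of 3^6, det 3 — tricolorable
note: free reduction leaves σ1 σ2 σ1 σ2 of the original 6 letters


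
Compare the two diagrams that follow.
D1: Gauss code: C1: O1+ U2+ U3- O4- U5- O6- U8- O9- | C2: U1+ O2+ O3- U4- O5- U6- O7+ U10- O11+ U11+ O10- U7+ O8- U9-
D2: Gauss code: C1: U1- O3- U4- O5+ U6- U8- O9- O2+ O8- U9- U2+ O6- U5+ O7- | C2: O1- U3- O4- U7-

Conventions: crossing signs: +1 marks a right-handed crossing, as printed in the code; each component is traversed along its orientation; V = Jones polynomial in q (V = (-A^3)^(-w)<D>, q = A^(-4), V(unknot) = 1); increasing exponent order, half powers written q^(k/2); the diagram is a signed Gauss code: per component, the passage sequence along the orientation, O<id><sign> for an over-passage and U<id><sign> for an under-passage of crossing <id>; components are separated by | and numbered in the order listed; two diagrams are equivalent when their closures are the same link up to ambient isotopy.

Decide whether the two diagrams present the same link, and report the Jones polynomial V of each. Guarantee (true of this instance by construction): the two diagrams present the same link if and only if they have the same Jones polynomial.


equivalent: yes
D1 (bracket A^-3 + A^5 - A^9 + A^13; 11 crossings at w = -3): V = -q^(-11/2) + q^(-9/2) - q^(-7/2) - q^(-3/2)
D2 (bracket A^-9 + A^-1 - A^3 + A^7; 9 crossings at w = -5): V = -q^(-11/2) + q^(-9/2) - q^(-7/2) - q^(-3/2)
key observation: from 11 to 9 crossings by R-moves: one link, two diagrams


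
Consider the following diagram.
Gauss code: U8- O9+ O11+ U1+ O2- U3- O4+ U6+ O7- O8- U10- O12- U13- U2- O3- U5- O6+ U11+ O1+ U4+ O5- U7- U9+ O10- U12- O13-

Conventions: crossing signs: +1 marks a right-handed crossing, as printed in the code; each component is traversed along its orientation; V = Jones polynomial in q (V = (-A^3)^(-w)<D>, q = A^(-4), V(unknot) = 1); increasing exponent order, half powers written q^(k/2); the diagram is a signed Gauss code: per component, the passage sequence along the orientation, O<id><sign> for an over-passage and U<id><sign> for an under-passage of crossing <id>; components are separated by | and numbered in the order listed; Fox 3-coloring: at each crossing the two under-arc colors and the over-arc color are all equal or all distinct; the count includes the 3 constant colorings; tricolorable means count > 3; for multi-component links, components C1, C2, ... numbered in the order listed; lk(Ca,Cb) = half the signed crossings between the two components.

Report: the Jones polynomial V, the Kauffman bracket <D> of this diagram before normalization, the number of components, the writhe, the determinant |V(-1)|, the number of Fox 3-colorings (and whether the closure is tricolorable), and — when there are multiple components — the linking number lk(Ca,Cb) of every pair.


V(q) = q^-9 - 4q^-8 + 10q^-7 - 17q^-6 + 23q^-5 - 28q^-4 + 29q^-3 - 26q^-2 + 21q^-1 - 13 + 7q - 3q^2 + q^3
bracket: -A^-21 + 3A^-17 - 7A^-13 + 13A^-9 - 21A^-5 + 26A^-1 - 29A^3 + 28A^7 - 23A^11 + 17A^15 - 10A^19 + 4A^23 - A^27, w = -3
1 component, writhe -3, over 13 crossings
det 183, colorings 9 of 3^13 — tricolorable
observation: det 183 = |V(-1)|; divisible by 3, so tricolorable


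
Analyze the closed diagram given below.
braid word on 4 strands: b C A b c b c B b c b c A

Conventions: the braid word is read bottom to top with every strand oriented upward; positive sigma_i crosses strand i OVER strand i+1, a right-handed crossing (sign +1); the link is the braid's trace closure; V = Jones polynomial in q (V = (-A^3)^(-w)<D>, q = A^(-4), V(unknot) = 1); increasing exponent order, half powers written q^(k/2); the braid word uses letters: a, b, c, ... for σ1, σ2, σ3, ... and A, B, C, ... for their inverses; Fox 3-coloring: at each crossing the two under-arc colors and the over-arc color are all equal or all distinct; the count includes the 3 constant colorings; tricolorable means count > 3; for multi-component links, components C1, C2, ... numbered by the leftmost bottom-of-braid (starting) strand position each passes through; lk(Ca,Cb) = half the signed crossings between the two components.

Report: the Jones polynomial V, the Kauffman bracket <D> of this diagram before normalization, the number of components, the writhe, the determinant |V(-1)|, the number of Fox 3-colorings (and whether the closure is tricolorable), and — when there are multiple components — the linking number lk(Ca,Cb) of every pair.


V = 1 - q + 2q^2 - 2q^3 + 3q^4 - 3q^5 + 2q^6 - 2q^7 + q^8
<D> = -A^-17 + 2A^-13 - 2A^-9 + 3A^-5 - 3A^-1 + 2A^3 - 2A^7 + A^11 - A^15 (w = +5)
1 component over 13 crossings, w = +5
3 Fox colorings among 3^13, |V(-1)| = 17: not tricolorable
why: det 17 = |V(-1)|; not divisible by 3, so not tricolorable


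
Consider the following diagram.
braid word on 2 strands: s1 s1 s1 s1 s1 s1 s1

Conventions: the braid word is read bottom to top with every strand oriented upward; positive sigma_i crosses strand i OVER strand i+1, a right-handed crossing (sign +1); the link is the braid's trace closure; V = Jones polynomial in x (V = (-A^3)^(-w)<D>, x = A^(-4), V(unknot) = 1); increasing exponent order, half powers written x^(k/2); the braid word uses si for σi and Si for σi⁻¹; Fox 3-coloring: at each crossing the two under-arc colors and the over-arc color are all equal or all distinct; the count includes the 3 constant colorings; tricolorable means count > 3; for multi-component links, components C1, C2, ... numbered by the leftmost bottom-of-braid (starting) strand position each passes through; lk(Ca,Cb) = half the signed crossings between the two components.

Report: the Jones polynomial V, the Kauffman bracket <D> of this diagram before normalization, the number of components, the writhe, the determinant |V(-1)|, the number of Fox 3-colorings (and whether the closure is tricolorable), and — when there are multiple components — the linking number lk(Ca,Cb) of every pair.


V(x) = x^3 + x^5 - x^6 + x^7 - x^8 + x^9 - x^10
bracket: A^-19 - A^-15 + A^-11 - A^-7 + A^-3 - A - A^9, w = +7
1 component, writhe +7, over 7 crossings
det 7, colorings 3 of 3^7 — not tricolorable
observation: a (2,7) torus form — a single generator 7 times


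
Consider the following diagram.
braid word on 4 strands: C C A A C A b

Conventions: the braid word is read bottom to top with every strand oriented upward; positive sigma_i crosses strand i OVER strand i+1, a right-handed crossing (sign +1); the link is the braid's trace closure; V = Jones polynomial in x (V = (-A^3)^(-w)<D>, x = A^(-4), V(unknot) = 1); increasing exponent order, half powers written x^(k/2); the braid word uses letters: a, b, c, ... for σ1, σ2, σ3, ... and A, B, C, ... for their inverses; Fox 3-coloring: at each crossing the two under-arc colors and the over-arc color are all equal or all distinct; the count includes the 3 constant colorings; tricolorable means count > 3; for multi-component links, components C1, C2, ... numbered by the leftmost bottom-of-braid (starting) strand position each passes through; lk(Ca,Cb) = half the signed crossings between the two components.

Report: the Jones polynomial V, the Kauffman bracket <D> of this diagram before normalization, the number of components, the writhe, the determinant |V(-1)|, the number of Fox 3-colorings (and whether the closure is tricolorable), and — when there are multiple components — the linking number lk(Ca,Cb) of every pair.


V = x^-8 - 2x^-7 + x^-6 - 2x^-5 + 2x^-4 + x^-2
<D> = -A^-7 - 2A + 2A^5 - A^9 + 2A^13 - A^17 (w = -5)
1 component over 7 crossings, w = -5
27 Fox colorings among 3^7, |V(-1)| = 9: tricolorable
why: V spans 6 powers of x: at least 6 crossings in any diagram


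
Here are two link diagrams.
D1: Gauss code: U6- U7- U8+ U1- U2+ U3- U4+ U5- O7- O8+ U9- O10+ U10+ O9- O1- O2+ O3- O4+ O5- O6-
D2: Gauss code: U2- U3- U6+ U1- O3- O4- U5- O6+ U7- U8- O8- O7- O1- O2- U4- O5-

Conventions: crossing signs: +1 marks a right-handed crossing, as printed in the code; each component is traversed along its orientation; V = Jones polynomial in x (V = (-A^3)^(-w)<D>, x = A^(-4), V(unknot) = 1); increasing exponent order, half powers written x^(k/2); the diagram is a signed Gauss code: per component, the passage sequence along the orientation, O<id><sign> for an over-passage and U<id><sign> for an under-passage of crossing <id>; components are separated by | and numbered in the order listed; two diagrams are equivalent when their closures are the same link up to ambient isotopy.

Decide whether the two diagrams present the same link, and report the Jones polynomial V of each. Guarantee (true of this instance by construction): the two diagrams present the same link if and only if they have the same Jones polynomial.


equivalent: no
V(D1) = 1  (w -2, c 10, <D> = A^-6)
V(D2) = -x^-4 + x^-3 + x^-1  (w -6, c 8, <D> = A^-14 + A^-6 - A^-2)
why: 2 classes among 2 diagrams; unequal V(x) rules out equality


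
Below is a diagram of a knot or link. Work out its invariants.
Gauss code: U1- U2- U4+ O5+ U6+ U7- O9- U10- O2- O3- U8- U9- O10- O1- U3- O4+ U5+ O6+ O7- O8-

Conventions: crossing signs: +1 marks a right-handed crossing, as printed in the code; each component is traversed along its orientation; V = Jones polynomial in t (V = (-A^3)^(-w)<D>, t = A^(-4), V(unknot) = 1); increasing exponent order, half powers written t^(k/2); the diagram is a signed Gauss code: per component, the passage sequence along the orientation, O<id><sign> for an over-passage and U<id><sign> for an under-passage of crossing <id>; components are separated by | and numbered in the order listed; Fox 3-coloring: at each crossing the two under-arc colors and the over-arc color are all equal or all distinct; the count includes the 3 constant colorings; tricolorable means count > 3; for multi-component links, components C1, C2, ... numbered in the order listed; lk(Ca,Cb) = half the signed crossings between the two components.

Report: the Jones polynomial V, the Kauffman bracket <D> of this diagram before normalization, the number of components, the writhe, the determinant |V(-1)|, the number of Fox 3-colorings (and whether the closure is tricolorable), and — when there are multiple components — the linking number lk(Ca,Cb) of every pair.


V(t) = -t^-6 + t^-5 - t^-4 + 2t^-3 - t^-2 + t^-1
bracket: A^-8 - A^-4 + 2 - A^4 + A^8 - A^12, w = -4
1 component, writhe -4, over 10 crossings
det 7, colorings 3 of 3^10 — not tricolorable
observation: w = -4 (over 10 crossings) is diagram-only; (-A^3)^(4) removes it from V


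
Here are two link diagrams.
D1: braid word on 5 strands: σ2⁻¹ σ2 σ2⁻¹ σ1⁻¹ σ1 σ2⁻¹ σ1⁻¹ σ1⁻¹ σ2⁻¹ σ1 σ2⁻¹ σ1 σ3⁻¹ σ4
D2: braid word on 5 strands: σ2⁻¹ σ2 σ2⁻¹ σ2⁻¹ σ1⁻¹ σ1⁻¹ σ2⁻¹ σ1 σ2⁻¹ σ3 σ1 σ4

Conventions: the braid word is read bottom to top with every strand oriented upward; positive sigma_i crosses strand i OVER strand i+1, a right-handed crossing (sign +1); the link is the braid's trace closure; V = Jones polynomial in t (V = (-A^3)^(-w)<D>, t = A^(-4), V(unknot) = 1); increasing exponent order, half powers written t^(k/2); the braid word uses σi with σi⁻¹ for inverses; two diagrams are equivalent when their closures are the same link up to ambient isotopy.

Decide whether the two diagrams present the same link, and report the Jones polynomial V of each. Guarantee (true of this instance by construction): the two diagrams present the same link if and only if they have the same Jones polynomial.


equivalent: yes
D1 (bracket 2A^-8 - 2A^-4 + 3 - 3A^4 + 2A^8 - 2A^12 + A^16; 14 crossings at w = -4): V = t^-7 - 2t^-6 + 2t^-5 - 3t^-4 + 3t^-3 - 2t^-2 + 2t^-1
D2 (bracket 2A^-2 - 2A^2 + 3A^6 - 3A^10 + 2A^14 - 2A^18 + A^22; 12 crossings at w = -2): V = t^-7 - 2t^-6 + 2t^-5 - 3t^-4 + 3t^-3 - 2t^-2 + 2t^-1
key observation: all 2 diagrams share one V(t), hence one class


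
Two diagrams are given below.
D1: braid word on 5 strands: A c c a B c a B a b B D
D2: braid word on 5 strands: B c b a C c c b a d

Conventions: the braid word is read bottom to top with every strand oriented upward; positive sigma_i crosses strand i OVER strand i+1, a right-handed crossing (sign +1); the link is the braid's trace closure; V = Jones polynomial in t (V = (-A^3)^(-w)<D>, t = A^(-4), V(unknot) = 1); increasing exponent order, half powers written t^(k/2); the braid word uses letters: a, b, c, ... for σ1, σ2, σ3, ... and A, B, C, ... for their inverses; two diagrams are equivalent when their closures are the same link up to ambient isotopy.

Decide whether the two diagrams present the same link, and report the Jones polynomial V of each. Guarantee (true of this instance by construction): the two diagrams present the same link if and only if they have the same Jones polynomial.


equivalent: no
D1 (bracket -A^-18 + 2A^-14 - 3A^-10 + 4A^-6 - 3A^-2 + 3A^2 - 2A^6 + A^10; 12 crossings at w = +2): V = t^-1 - 2 + 3t - 3t^2 + 4t^3 - 3t^4 + 2t^5 - t^6
D2 (bracket -A^2 + A^6 + A^14; 10 crossings at w = +6): V = t + t^3 - t^4
key observation: 2 classes among 2 diagrams; unequal V(t) rules out equality


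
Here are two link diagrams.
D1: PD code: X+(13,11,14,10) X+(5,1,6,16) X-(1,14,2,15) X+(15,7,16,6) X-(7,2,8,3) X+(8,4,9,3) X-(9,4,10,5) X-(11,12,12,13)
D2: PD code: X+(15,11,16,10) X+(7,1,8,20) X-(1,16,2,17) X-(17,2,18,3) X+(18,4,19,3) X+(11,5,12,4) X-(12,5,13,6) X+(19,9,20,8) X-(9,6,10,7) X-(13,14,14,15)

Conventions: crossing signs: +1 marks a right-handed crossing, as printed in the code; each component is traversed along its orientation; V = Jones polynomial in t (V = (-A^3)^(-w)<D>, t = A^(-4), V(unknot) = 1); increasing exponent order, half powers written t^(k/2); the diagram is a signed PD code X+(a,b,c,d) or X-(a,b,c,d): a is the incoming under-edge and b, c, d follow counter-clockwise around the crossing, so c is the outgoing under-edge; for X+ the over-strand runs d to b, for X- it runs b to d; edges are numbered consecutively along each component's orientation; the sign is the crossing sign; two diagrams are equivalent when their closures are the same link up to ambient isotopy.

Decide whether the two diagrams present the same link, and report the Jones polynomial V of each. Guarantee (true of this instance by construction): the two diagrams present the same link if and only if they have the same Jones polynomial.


same link: yes
V(D1) = t^-2 - t^-1 + 1 - t + t^2  [8 crossings, <D> = A^-8 - A^-4 + 1 - A^4 + A^8, w = 0]
D2 (bracket A^-8 - A^-4 + 1 - A^4 + A^8; 10 crossings at w = 0): V = t^-2 - t^-1 + 1 - t + t^2
note: from 8 to 10 crossings by R-moves: one link, two diagrams


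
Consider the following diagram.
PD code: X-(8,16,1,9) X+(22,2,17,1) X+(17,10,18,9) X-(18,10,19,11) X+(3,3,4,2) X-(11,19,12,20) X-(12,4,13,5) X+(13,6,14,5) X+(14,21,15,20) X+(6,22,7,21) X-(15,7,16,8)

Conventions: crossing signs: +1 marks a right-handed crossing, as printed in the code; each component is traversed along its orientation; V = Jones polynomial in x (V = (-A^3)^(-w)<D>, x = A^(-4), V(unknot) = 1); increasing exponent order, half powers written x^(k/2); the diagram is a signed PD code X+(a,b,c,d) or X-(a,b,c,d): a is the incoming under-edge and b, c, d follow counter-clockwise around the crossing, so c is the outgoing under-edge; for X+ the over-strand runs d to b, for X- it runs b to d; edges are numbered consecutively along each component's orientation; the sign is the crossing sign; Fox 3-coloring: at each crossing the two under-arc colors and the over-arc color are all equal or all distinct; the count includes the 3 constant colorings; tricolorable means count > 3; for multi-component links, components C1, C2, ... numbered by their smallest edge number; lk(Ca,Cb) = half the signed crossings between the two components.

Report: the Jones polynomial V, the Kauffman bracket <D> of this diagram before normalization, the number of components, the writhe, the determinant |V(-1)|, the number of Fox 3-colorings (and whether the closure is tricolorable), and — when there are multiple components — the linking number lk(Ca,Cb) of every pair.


Jones polynomial: V(x) = x^-2 + 2 + x^2
<D> = -A^-5 - 2A^3 - A^11; writhe +1
components 3, writhe +1 (11 crossings)
linking number lk(C1,C2) = -1
lk(C1,C3): +1
lk(C2,C3) = 0
3-colorings: 3 of 3^11, det 4 — not tricolorable
note: the span of V is 4, within the link bound 11 + 3 - 1


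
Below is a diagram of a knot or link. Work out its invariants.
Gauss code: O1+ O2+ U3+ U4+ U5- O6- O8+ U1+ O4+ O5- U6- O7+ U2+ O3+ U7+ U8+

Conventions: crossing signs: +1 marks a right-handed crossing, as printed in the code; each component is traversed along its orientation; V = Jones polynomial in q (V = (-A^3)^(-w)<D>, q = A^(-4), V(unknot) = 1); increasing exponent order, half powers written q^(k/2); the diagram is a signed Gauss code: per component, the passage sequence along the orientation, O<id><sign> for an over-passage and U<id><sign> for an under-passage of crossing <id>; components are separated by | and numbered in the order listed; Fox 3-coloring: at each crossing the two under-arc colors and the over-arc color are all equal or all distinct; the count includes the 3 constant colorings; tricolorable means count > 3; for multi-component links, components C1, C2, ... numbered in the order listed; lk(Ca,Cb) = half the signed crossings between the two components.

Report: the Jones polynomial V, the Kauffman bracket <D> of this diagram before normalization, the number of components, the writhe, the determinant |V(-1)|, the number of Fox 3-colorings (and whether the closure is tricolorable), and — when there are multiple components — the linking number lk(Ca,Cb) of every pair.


V = q - q^2 + 2q^3 - q^4 + q^5 - q^6
<D> = -A^-12 + A^-8 - A^-4 + 2 - A^4 + A^8 (w = +4)
1 component over 8 crossings, w = +4
3 Fox colorings among 3^8, |V(-1)| = 7: not tricolorable
why: w = +4 shifts under R1 moves; the (-A^3)^(-4) factor cancels that in V


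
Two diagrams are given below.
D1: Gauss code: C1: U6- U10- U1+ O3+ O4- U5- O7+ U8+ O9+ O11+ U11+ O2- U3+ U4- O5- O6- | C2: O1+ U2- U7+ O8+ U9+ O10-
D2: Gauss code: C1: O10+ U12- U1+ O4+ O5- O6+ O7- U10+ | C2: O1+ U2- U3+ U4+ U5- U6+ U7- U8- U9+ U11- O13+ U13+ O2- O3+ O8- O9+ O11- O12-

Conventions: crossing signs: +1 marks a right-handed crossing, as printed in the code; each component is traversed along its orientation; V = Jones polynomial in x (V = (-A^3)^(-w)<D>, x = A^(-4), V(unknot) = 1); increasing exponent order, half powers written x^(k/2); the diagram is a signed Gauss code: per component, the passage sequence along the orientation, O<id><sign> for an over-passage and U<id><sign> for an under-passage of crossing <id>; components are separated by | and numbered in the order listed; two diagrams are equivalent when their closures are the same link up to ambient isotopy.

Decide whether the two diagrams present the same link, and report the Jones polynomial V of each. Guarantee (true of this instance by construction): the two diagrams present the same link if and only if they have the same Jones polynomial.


equivalent: no
D1 (bracket A^-7 + A; 11 crossings at w = +1): V = -x^(1/2) - x^(5/2)
D2 (bracket A + A^5; 13 crossings at w = +1): V = -x^(-1/2) - x^(1/2)
key observation: 2 classes among 2 diagrams; unequal V(x) rules out equality


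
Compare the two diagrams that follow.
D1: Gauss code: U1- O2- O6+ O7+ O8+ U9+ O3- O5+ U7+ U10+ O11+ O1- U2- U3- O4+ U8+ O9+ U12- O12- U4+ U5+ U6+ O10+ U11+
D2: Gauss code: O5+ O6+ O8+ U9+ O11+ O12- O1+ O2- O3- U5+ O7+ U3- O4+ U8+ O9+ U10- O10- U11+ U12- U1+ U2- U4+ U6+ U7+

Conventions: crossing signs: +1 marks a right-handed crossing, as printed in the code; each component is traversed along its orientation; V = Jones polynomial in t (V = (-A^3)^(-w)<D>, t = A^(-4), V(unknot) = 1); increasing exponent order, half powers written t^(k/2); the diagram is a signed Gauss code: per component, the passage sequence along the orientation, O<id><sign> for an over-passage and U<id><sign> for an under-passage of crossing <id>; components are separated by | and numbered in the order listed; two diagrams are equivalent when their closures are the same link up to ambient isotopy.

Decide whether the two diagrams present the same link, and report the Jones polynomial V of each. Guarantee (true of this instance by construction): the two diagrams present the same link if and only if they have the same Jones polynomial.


equivalent: yes
V(D1) = t - t^2 + 2t^3 - t^4 + t^5 - t^6  (w +4, c 12, <D> = -A^-12 + A^-8 - A^-4 + 2 - A^4 + A^8)
V(D2) = t - t^2 + 2t^3 - t^4 + t^5 - t^6  [12 crossings, <D> = -A^-12 + A^-8 - A^-4 + 2 - A^4 + A^8, w = +4]
key observation: one V(t) for all 2 diagrams — one class (guaranteed)


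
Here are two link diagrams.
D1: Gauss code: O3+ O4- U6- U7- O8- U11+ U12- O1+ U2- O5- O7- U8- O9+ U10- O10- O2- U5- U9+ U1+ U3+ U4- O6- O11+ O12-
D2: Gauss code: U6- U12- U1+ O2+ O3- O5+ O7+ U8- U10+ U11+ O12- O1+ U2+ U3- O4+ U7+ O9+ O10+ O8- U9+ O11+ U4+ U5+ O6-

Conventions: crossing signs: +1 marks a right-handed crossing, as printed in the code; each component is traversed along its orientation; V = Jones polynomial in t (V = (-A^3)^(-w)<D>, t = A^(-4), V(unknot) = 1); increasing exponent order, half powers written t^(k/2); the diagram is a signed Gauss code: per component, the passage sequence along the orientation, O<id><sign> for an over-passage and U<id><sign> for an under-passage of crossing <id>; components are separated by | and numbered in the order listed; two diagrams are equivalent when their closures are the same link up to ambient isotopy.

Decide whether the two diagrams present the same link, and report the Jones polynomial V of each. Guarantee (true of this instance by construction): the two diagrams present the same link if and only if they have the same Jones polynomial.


equivalent: no
D1 (bracket A^-8 + 1 - A^4; 12 crossings at w = -4): V = -t^-4 + t^-3 + t^-1
V(D2) = t + t^3 - t^4  [12 crossings, <D> = -A^-4 + 1 + A^8, w = +4]
observation: 2 classes among 2 diagrams; unequal V(t) rules out equality


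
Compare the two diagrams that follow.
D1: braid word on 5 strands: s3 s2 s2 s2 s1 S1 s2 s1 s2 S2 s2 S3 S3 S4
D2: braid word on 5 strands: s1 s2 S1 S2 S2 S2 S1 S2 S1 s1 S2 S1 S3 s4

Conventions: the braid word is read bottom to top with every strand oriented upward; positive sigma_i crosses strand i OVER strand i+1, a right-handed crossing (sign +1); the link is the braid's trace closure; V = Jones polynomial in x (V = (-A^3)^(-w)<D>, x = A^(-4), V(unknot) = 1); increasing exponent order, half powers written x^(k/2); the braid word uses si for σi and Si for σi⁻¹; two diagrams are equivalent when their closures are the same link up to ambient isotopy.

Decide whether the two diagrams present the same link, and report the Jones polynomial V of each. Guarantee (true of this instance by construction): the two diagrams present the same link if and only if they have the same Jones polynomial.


equivalent: no
D1 (bracket -A^-16 + A^-12 - A^-8 + A^-4 + A^4; 14 crossings at w = +4): V = x^2 + x^4 - x^5 + x^6 - x^7
D2 (bracket A^-10 + A^-2 - A^2 + A^6 - A^10; 14 crossings at w = -6): V = -x^-7 + x^-6 - x^-5 + x^-4 + x^-2
key observation: V(x) takes 2 values over 2 diagrams, fixing the grouping


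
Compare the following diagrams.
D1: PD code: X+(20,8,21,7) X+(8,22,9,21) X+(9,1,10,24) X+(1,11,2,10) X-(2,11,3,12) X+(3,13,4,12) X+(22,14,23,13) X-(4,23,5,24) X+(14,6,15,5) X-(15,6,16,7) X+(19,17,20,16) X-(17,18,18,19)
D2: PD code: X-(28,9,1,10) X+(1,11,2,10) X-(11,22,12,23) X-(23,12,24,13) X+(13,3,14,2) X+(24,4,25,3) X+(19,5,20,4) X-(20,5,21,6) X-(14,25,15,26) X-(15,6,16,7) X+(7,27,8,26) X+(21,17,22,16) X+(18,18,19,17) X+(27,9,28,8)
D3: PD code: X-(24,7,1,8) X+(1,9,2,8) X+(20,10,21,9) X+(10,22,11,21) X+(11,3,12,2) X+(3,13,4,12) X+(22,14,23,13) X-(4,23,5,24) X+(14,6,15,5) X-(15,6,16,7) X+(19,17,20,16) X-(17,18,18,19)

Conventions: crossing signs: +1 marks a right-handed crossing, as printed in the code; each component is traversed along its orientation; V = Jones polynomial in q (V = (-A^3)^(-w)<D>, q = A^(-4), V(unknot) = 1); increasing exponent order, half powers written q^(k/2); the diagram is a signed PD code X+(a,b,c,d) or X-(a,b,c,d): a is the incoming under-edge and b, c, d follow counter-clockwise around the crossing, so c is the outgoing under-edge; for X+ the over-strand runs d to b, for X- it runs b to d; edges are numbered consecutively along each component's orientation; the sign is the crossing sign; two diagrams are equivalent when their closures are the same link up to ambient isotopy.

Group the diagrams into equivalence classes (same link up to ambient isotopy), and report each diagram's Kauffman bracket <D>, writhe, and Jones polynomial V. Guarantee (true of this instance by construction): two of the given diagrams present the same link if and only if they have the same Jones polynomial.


equivalence classes: {D1, D3} | {D2}
D1 (bracket -A^-12 + A^-8 - A^-4 + 2 - A^4 + A^8; 12 crossings at w = +4): V = q - q^2 + 2q^3 - q^4 + q^5 - q^6
V(D2) = -q^-3 + q^-2 - q^-1 + 3 - q + q^2 - q^3  (w +2, c 14, <D> = -A^-6 + A^-2 - A^2 + 3A^6 - A^10 + A^14 - A^18)
D3 (bracket -A^-12 + A^-8 - A^-4 + 2 - A^4 + A^8; 12 crossings at w = +4): V = q - q^2 + 2q^3 - q^4 + q^5 - q^6
key observation: 2 classes among 3 diagrams; unequal V(q) rules out equality


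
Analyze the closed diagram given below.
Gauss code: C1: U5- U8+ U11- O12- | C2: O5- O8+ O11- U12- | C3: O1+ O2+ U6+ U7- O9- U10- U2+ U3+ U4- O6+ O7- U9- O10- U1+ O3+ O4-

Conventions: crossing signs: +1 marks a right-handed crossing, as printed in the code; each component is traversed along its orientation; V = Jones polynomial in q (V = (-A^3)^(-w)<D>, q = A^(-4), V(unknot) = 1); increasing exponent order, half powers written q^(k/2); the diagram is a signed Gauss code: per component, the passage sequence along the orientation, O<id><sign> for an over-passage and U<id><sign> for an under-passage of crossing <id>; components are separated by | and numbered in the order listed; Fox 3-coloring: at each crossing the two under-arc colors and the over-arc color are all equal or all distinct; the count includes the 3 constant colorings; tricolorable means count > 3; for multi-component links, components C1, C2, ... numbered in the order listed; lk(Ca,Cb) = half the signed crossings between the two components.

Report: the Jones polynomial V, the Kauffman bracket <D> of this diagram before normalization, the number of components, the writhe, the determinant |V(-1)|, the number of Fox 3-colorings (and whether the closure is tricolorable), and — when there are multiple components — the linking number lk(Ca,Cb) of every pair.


Jones polynomial: V(q) = q^-3 + q^-2 + q^-1 + 1
<D> = A^-6 + A^-2 + A^2 + A^6; writhe -2
components 3, writhe -2 (12 crossings)
linking number lk(C1,C2) = -1
lk(C1,C3): 0
lk(C2,C3) = 0
3-colorings: 9 of 3^12, det 0 — tricolorable
note: the 3 component pairs carry total linking -1


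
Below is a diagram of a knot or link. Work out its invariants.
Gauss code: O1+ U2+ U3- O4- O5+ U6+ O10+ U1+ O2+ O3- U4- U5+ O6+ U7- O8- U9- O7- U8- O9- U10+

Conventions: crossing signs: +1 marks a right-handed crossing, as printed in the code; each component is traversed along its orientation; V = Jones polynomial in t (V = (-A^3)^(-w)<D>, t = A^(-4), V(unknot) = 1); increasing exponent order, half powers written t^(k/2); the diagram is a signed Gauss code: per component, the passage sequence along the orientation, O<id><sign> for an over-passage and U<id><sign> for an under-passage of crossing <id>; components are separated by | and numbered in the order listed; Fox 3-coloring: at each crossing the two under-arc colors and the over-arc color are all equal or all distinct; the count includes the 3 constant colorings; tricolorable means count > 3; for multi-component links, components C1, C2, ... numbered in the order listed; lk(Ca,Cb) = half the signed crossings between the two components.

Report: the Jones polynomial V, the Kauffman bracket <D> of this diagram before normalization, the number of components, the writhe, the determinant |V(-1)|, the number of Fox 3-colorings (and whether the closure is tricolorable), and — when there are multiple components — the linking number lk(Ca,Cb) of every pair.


V(t) = -t^-3 + t^-2 - t^-1 + 3 - t + t^2 - t^3
bracket: -A^-12 + A^-8 - A^-4 + 3 - A^4 + A^8 - A^12, w = 0
1 component, writhe 0, over 10 crossings
det 9, colorings 27 of 3^10 — tricolorable
observation: V is palindromic (span 6, det 9): t -> 1/t fixes it; necessary, not sufficient, for amphichirality


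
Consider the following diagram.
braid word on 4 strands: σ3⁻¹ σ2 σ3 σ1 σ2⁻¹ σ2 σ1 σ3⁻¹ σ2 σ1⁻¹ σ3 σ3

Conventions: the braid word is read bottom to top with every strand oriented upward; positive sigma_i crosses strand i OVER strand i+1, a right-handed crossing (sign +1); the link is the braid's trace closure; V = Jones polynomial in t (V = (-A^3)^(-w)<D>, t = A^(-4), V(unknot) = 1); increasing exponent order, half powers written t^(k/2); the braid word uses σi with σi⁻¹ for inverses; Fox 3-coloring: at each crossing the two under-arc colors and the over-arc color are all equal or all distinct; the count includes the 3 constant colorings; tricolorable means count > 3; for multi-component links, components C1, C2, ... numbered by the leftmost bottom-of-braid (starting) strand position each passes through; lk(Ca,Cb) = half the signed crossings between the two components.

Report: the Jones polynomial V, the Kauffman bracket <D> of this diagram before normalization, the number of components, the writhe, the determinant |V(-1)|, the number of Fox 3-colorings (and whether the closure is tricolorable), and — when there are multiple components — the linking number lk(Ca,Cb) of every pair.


V(t) = -t^(1/2) + t^(3/2) - t^(5/2) - t^(9/2)
bracket: -A^-6 - A^2 + A^6 - A^10, w = +4
2 components, writhe +4, over 12 crossings
lk(C1,C2) = +2
det 4, colorings 3 of 3^12 — not tricolorable
observation: free reduction leaves σ3⁻¹ σ2 σ3 σ1 σ1 σ3⁻¹ σ2 σ1⁻¹ σ3 σ3 of the original 12 letters
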